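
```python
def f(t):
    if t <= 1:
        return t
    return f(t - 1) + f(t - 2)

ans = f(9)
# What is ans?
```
Call trace (a repeated sub-call is expanded the first time; later identical calls just restate its return value):
f(t=9)
  f(t=8)
    f(t=7)
      f(t=6)
        f(t=5)
          f(t=4)
            f(t=3)
              f(t=2)
                f(t=1)
                -> return 1
                f(t=0)
                -> return 0
              -> return 1
              f(t=1)
              -> return 1
            -> return 2
            f(t=2) -> return 1  (same call as traced above)
          -> return 3
          f(t=3) -> return 2  (same call as traced above)
        -> return 5
        f(t=4) -> return 3  (same call as traced above)
      -> return 8
      f(t=5) -> return 5  (same call as traced above)
    -> return 13
    f(t=6) -> return 8  (same call as traced above)
  -> return 21
  f(t=7) -> return 13  (same call as traced above)
-> return 34

Final answer: 34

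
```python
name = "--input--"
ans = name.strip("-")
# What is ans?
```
Trace:
  name='--input--'
  name='--input--', ans='input'

Final answer: 'input'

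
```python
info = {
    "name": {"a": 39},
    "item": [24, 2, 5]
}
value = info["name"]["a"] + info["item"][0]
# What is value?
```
Trace:
  info={'name': {'a': 39}, 'item': [24, 2, 5]}
  info={'name': {'a': 39}, 'item': [24, 2, 5]}, value=63

Final answer: 63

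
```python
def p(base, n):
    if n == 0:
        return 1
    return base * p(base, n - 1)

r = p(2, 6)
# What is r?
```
Call trace:
p(base=2, n=6)
  p(base=2, n=5)
    p(base=2, n=4)
      p(base=2, n=3)
        p(base=2, n=2)
          p(base=2, n=1)
            p(base=2, n=0)
            -> return 1
          -> return 2
        -> return 4
      -> return 8
    -> return 16
  -> return 32
-> return 64

Final answer: 64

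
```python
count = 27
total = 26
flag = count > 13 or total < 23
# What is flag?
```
Trace:
  count=27
  count=27, total=26
  count=27, total=26, flag=True

Final answer: True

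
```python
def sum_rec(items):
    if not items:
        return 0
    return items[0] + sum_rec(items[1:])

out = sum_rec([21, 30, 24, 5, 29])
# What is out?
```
Call trace:
sum_rec(items=[21, 30, 24, 5, 29])
  sum_rec(items=[30, 24, 5, 29])
    sum_rec(items=[24, 5, 29])
      sum_rec(items=[5, 29])
        sum_rec(items=[29])
          sum_rec(items=[])
          -> return 0
        -> return 29
      -> return 34
    -> return 58
  -> return 88
-> return 109

Final answer: 109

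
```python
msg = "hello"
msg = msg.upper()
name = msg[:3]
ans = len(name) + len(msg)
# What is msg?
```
Trace:
  msg='hello'
  msg='HELLO'
  msg='HELLO', name='HEL'
  msg='HELLO', name='HEL', ans=8

Final answer: 'HELLO'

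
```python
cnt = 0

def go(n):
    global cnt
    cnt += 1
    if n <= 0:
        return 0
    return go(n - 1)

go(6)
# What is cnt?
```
Call trace:
go(n=6)
  go(n=5)
    go(n=4)
      go(n=3)
        go(n=2)
          go(n=1)
            go(n=0)
            -> return 0
          -> return 0
        -> return 0
      -> return 0
    -> return 0
  -> return 0
-> return 0

cnt is incremented once per call. go is entered once for each n = 6, 5, 4, 3, 2, 1, 0 (the n <= 0 call returns without recursing), i.e. 6 + 1 calls.
cnt = 7

Final answer: 7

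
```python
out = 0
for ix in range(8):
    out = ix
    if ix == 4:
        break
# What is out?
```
Trace:
  out=0
  out=0, ix=0
  out=1, ix=1
  out=2, ix=2
  out=3, ix=3
  out=4, ix=4

Final answer: 4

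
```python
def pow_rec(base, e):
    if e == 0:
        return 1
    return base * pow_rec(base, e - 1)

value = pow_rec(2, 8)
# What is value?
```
Call trace:
pow_rec(base=2, e=8)
  pow_rec(base=2, e=7)
    pow_rec(base=2, e=6)
      pow_rec(base=2, e=5)
        pow_rec(base=2, e=4)
          pow_rec(base=2, e=3)
            pow_rec(base=2, e=2)
              pow_rec(base=2, e=1)
                pow_rec(base=2, e=0)
                -> return 1
              -> return 2
            -> return 4
          -> return 8
        -> return 16
      -> return 32
    -> return 64
  -> return 128
-> return 256

Final answer: 256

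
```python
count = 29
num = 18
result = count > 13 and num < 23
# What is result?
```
Trace:
  count=29
  count=29, num=18
  count=29, num=18, result=True

Final answer: True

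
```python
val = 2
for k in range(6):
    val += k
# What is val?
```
Trace:
  val=2
  val=2, k=0
  val=3, k=1
  val=5, k=2
  val=8, k=3
  val=12, k=4
  val=17, k=5

Final answer: 17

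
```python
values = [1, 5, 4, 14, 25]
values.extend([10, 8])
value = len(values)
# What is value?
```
Trace:
  values=[1, 5, 4, 14, 25]
  values=[1, 5, 4, 14, 25, 10, 8]
  values=[1, 5, 4, 14, 25, 10, 8], value=7

Final answer: 7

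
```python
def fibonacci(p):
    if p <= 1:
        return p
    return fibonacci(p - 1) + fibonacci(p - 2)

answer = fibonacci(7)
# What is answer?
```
Call trace (a repeated sub-call is expanded the first time; later identical calls just restate its return value):
fibonacci(p=7)
  fibonacci(p=6)
    fibonacci(p=5)
      fibonacci(p=4)
        fibonacci(p=3)
          fibonacci(p=2)
            fibonacci(p=1)
            -> return 1
            fibonacci(p=0)
            -> return 0
          -> return 1
          fibonacci(p=1)
          -> return 1
        -> return 2
        fibonacci(p=2) -> return 1  (same call as traced above)
      -> return 3
      fibonacci(p=3) -> return 2  (same call as traced above)
    -> return 5
    fibonacci(p=4) -> return 3  (same call as traced above)
  -> return 8
  fibonacci(p=5) -> return 5  (same call as traced above)
-> return 13

Final answer: 13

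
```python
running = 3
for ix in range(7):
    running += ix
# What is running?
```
Trace:
  running=3
  running=3, ix=0
  running=4, ix=1
  running=6, ix=2
  running=9, ix=3
  running=13, ix=4
  running=18, ix=5
  running=24, ix=6

Final answer: 24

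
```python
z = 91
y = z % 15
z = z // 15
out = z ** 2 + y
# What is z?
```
Trace:
  z=91
  z=91, y=1
  z=6, y=1
  z=6, y=1, out=37

Final answer: 6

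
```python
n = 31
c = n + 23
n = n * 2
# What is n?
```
Trace:
  n=31
  n=31, c=54
  n=62, c=54

Final answer: 62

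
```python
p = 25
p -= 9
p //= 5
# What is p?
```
Trace:
  p=25
  p=16
  p=3

Final answer: 3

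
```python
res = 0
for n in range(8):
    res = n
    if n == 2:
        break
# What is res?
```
Trace:
  res=0
  res=0, n=0
  res=1, n=1
  res=2, n=2

Final answer: 2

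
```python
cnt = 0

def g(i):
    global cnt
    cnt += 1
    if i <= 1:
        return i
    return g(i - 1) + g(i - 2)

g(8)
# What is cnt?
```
Call trace (a repeated sub-call is expanded the first time; later identical calls just restate its return value):
g(i=8)
  g(i=7)
    g(i=6)
      g(i=5)
        g(i=4)
          g(i=3)
            g(i=2)
              g(i=1)
              -> return 1
              g(i=0)
              -> return 0
            -> return 1
            g(i=1)
            -> return 1
          -> return 2
          g(i=2) -> return 1  (same call as traced above)
        -> return 3
        g(i=3) -> return 2  (same call as traced above)
      -> return 5
      g(i=4) -> return 3  (same call as traced above)
    -> return 8
    g(i=5) -> return 5  (same call as traced above)
  -> return 13
  g(i=6) -> return 8  (same call as traced above)
-> return 21

cnt is incremented once per call, so count the calls in each subtree. Let C(i) = number of calls made by g(i).
C(0) = C(1) = 1 (base case, no recursion); C(i) = 1 + C(i - 1) + C(i - 2) otherwise.
C(2) = 1 + C(1) + C(0) = 1 + 1 + 1 = 3
C(3) = 1 + C(2) + C(1) = 1 + 3 + 1 = 5
C(4) = 1 + C(3) + C(2) = 1 + 5 + 3 = 9
C(5) = 1 + C(4) + C(3) = 1 + 9 + 5 = 15
C(6) = 1 + C(5) + C(4) = 1 + 15 + 9 = 25
C(7) = 1 + C(6) + C(5) = 1 + 25 + 15 = 41
C(8) = 1 + C(7) + C(6) = 1 + 41 + 25 = 67
cnt = C(8) = 67

Final answer: 67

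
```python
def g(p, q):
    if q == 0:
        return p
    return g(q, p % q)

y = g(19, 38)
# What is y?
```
Call trace:
g(p=19, q=38)
  g(p=38, q=19)
    g(p=19, q=0)
    -> return 19
  -> return 19
-> return 19

Final answer: 19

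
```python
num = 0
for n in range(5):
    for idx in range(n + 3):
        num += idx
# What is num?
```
Trace:
  num=0
  num=0, n=0, idx=0
  num=1, n=0, idx=1
  num=3, n=0, idx=2
  num=3, n=1, idx=0
  num=4, n=1, idx=1
  num=6, n=1, idx=2
  num=9, n=1, idx=3
  num=9, n=2, idx=0
  num=10, n=2, idx=1
  num=12, n=2, idx=2
  num=15, n=2, idx=3
  num=19, n=2, idx=4
  num=19, n=3, idx=0
  num=20, n=3, idx=1
  num=22, n=3, idx=2
  num=25, n=3, idx=3
  num=29, n=3, idx=4
  num=34, n=3, idx=5
  num=34, n=4, idx=0
  num=35, n=4, idx=1
  num=37, n=4, idx=2
  num=40, n=4, idx=3
  num=44, n=4, idx=4
  num=49, n=4, idx=5
  num=55, n=4, idx=6

Final answer: 55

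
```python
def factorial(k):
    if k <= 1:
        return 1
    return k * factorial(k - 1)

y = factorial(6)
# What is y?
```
Call trace:
factorial(k=6)
  factorial(k=5)
    factorial(k=4)
      factorial(k=3)
        factorial(k=2)
          factorial(k=1)
          -> return 1
        -> return 2
      -> return 6
    -> return 24
  -> return 120
-> return 720

Final answer: 720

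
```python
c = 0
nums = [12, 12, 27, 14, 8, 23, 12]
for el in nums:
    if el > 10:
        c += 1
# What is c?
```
Trace:
  c=0
  c=1, el=12
  c=2, el=12
  c=3, el=27
  c=4, el=14
  c=4, el=8
  c=5, el=23
  c=6, el=12

Final answer: 6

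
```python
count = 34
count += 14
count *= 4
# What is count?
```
Trace:
  count=34
  count=48
  count=192

Final answer: 192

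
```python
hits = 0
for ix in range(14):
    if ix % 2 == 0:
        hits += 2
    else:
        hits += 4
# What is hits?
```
Trace:
  hits=0
  hits=2, ix=0
  hits=6, ix=1
  hits=8, ix=2
  hits=12, ix=3
  hits=14, ix=4
  hits=18, ix=5
  hits=20, ix=6
  hits=24, ix=7
  hits=26, ix=8
  hits=30, ix=9
  hits=32, ix=10
  hits=36, ix=11
  hits=38, ix=12
  hits=42, ix=13

Final answer: 42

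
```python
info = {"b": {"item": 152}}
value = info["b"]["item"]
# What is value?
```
Trace:
  info={'b': {'item': 152}}
  info={'b': {'item': 152}}, value=152

Final answer: 152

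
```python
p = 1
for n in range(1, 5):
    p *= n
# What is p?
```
Trace:
  p=1
  p=1, n=1
  p=2, n=2
  p=6, n=3
  p=24, n=4

Final answer: 24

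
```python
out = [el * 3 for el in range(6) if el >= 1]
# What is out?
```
Trace:
  el=0
  el=1
  el=2
  el=3
  el=4
  el=5
  out=[3, 6, 9, 12, 15]

Final answer: [3, 6, 9, 12, 15]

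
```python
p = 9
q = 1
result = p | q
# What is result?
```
Trace:
  p=9
  p=9, q=1
  p=9, q=1, result=9

Final answer: 9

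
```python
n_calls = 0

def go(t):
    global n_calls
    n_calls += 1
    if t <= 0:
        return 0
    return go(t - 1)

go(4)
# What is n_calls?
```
Call trace:
go(t=4)
  go(t=3)
    go(t=2)
      go(t=1)
        go(t=0)
        -> return 0
      -> return 0
    -> return 0
  -> return 0
-> return 0

n_calls is incremented once per call. go is entered once for each t = 4, 3, 2, 1, 0 (the t <= 0 call returns without recursing), i.e. 4 + 1 calls.
n_calls = 5

Final answer: 5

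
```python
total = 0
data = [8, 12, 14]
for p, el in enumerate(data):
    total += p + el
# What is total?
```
Trace:
  total=0
  total=8, p=0, el=8
  total=21, p=1, el=12
  total=37, p=2, el=14

Final answer: 37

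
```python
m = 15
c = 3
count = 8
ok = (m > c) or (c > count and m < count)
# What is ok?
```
Trace:
  m=15
  m=15, c=3
  m=15, c=3, count=8
  m=15, c=3, count=8, ok=True

Final answer: True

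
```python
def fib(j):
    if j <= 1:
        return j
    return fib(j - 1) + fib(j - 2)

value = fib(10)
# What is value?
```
Call trace (a repeated sub-call is expanded the first time; later identical calls just restate its return value):
fib(j=10)
  fib(j=9)
    fib(j=8)
      fib(j=7)
        fib(j=6)
          fib(j=5)
            fib(j=4)
              fib(j=3)
                fib(j=2)
                  fib(j=1)
                  -> return 1
                  fib(j=0)
                  -> return 0
                -> return 1
                fib(j=1)
                -> return 1
              -> return 2
              fib(j=2) -> return 1  (same call as traced above)
            -> return 3
            fib(j=3) -> return 2  (same call as traced above)
          -> return 5
          fib(j=4) -> return 3  (same call as traced above)
        -> return 8
        fib(j=5) -> return 5  (same call as traced above)
      -> return 13
      fib(j=6) -> return 8  (same call as traced above)
    -> return 21
    fib(j=7) -> return 13  (same call as traced above)
  -> return 34
  fib(j=8) -> return 21  (same call as traced above)
-> return 55

Final answer: 55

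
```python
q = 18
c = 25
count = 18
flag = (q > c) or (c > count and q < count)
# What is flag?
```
Trace:
  q=18
  q=18, c=25
  q=18, c=25, count=18
  q=18, c=25, count=18, flag=False

Final answer: False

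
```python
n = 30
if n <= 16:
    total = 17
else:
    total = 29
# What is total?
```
Trace:
  n=30
  n=30, total=29

Final answer: 29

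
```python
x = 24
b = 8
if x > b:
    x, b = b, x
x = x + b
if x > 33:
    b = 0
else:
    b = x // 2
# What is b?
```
Trace:
  x=24
  x=24, b=8
  x=8, b=24
  x=32, b=24
  x=32, b=16

Final answer: 16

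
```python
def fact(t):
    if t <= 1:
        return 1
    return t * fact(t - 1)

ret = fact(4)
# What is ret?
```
Call trace:
fact(t=4)
  fact(t=3)
    fact(t=2)
      fact(t=1)
      -> return 1
    -> return 2
  -> return 6
-> return 24

Final answer: 24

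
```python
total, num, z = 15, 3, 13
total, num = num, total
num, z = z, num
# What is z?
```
Trace:
  total=15, num=3, z=13
  total=3, num=15, z=13
  total=3, num=13, z=15

Final answer: 15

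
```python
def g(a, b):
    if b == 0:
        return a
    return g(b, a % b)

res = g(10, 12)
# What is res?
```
Call trace:
g(a=10, b=12)
  g(a=12, b=10)
    g(a=10, b=2)
      g(a=2, b=0)
      -> return 2
    -> return 2
  -> return 2
-> return 2

Final answer: 2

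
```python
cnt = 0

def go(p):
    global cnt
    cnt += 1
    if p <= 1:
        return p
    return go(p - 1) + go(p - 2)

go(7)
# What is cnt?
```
Call trace (a repeated sub-call is expanded the first time; later identical calls just restate its return value):
go(p=7)
  go(p=6)
    go(p=5)
      go(p=4)
        go(p=3)
          go(p=2)
            go(p=1)
            -> return 1
            go(p=0)
            -> return 0
          -> return 1
          go(p=1)
          -> return 1
        -> return 2
        go(p=2) -> return 1  (same call as traced above)
      -> return 3
      go(p=3) -> return 2  (same call as traced above)
    -> return 5
    go(p=4) -> return 3  (same call as traced above)
  -> return 8
  go(p=5) -> return 5  (same call as traced above)
-> return 13

cnt is incremented once per call, so count the calls in each subtree. Let C(p) = number of calls made by go(p).
C(0) = C(1) = 1 (base case, no recursion); C(p) = 1 + C(p - 1) + C(p - 2) otherwise.
C(2) = 1 + C(1) + C(0) = 1 + 1 + 1 = 3
C(3) = 1 + C(2) + C(1) = 1 + 3 + 1 = 5
C(4) = 1 + C(3) + C(2) = 1 + 5 + 3 = 9
C(5) = 1 + C(4) + C(3) = 1 + 9 + 5 = 15
C(6) = 1 + C(5) + C(4) = 1 + 15 + 9 = 25
C(7) = 1 + C(6) + C(5) = 1 + 25 + 15 = 41
cnt = C(7) = 41

Final answer: 41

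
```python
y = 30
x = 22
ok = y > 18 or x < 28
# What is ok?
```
Trace:
  y=30
  y=30, x=22
  y=30, x=22, ok=True

Final answer: True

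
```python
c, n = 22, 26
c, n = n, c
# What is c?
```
Trace:
  c=22, n=26
  c=26, n=22

Final answer: 26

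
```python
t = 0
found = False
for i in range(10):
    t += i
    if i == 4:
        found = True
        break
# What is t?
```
Trace:
  t=0
  t=0, found=False
  t=0, found=False, i=0
  t=1, found=False, i=1
  t=3, found=False, i=2
  t=6, found=False, i=3
  t=10, found=True, i=4

Final answer: 10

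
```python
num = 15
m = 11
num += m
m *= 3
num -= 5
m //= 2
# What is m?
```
Trace:
  num=15
  num=15, m=11
  num=26, m=11
  num=26, m=33
  num=21, m=33
  num=21, m=16

Final answer: 16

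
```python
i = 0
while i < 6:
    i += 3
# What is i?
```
Trace:
  i=0
  i=3
  i=6

Final answer: 6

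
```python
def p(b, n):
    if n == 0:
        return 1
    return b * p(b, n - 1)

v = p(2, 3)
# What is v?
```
Call trace:
p(b=2, n=3)
  p(b=2, n=2)
    p(b=2, n=1)
      p(b=2, n=0)
      -> return 1
    -> return 2
  -> return 4
-> return 8

Final answer: 8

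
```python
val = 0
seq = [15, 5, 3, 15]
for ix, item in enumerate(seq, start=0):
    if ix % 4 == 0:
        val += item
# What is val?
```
Trace:
  val=0
  val=15, ix=0, item=15
  val=15, ix=1, item=5
  val=15, ix=2, item=3
  val=15, ix=3, item=15

Final answer: 15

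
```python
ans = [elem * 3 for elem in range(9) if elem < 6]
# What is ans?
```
Trace:
  elem=0
  elem=1
  elem=2
  elem=3
  elem=4
  elem=5
  elem=6
  elem=7
  elem=8
  ans=[0, 3, 6, 9, 12, 15]

Final answer: [0, 3, 6, 9, 12, 15]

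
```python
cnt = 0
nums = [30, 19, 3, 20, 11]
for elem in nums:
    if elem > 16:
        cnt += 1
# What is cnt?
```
Trace:
  cnt=0
  cnt=1, elem=30
  cnt=2, elem=19
  cnt=2, elem=3
  cnt=3, elem=20
  cnt=3, elem=11

Final answer: 3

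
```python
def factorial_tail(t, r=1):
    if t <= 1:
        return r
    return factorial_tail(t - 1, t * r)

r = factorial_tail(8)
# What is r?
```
Call trace:
factorial_tail(t=8, r=1)
  factorial_tail(t=7, r=8)
    factorial_tail(t=6, r=56)
      factorial_tail(t=5, r=336)
        factorial_tail(t=4, r=1680)
          factorial_tail(t=3, r=6720)
            factorial_tail(t=2, r=20160)
              factorial_tail(t=1, r=40320)
              -> return 40320
            -> return 40320
          -> return 40320
        -> return 40320
      -> return 40320
    -> return 40320
  -> return 40320
-> return 40320

Final answer: 40320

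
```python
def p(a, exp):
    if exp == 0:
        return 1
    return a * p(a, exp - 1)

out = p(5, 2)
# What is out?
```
Call trace:
p(a=5, exp=2)
  p(a=5, exp=1)
    p(a=5, exp=0)
    -> return 1
  -> return 5
-> return 25

Final answer: 25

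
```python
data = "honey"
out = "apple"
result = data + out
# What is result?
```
Trace:
  data='honey'
  data='honey', out='apple'
  data='honey', out='apple', result='honeyapple'

Final answer: 'honeyapple'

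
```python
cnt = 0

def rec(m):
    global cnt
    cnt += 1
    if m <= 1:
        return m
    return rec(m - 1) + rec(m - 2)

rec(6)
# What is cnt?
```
Call trace (a repeated sub-call is expanded the first time; later identical calls just restate its return value):
rec(m=6)
  rec(m=5)
    rec(m=4)
      rec(m=3)
        rec(m=2)
          rec(m=1)
          -> return 1
          rec(m=0)
          -> return 0
        -> return 1
        rec(m=1)
        -> return 1
      -> return 2
      rec(m=2) -> return 1  (same call as traced above)
    -> return 3
    rec(m=3) -> return 2  (same call as traced above)
  -> return 5
  rec(m=4) -> return 3  (same call as traced above)
-> return 8

cnt is incremented once per call, so count the calls in each subtree. Let C(m) = number of calls made by rec(m).
C(0) = C(1) = 1 (base case, no recursion); C(m) = 1 + C(m - 1) + C(m - 2) otherwise.
C(2) = 1 + C(1) + C(0) = 1 + 1 + 1 = 3
C(3) = 1 + C(2) + C(1) = 1 + 3 + 1 = 5
C(4) = 1 + C(3) + C(2) = 1 + 5 + 3 = 9
C(5) = 1 + C(4) + C(3) = 1 + 9 + 5 = 15
C(6) = 1 + C(5) + C(4) = 1 + 15 + 9 = 25
cnt = C(6) = 25

Final answer: 25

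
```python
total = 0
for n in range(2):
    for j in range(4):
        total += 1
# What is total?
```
Trace:
  total=0
  total=1, n=0, j=0
  total=2, n=0, j=1
  total=3, n=0, j=2
  total=4, n=0, j=3
  total=5, n=1, j=0
  total=6, n=1, j=1
  total=7, n=1, j=2
  total=8, n=1, j=3

Final answer: 8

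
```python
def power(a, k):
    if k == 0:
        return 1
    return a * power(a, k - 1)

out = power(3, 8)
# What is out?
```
Call trace:
power(a=3, k=8)
  power(a=3, k=7)
    power(a=3, k=6)
      power(a=3, k=5)
        power(a=3, k=4)
          power(a=3, k=3)
            power(a=3, k=2)
              power(a=3, k=1)
                power(a=3, k=0)
                -> return 1
              -> return 3
            -> return 9
          -> return 27
        -> return 81
      -> return 243
    -> return 729
  -> return 2187
-> return 6561

Final answer: 6561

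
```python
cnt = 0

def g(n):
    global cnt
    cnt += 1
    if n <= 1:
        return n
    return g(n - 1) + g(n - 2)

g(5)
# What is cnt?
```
Call trace (a repeated sub-call is expanded the first time; later identical calls just restate its return value):
g(n=5)
  g(n=4)
    g(n=3)
      g(n=2)
        g(n=1)
        -> return 1
        g(n=0)
        -> return 0
      -> return 1
      g(n=1)
      -> return 1
    -> return 2
    g(n=2) -> return 1  (same call as traced above)
  -> return 3
  g(n=3) -> return 2  (same call as traced above)
-> return 5

cnt is incremented once per call, so count the calls in each subtree. Let C(n) = number of calls made by g(n).
C(0) = C(1) = 1 (base case, no recursion); C(n) = 1 + C(n - 1) + C(n - 2) otherwise.
C(2) = 1 + C(1) + C(0) = 1 + 1 + 1 = 3
C(3) = 1 + C(2) + C(1) = 1 + 3 + 1 = 5
C(4) = 1 + C(3) + C(2) = 1 + 5 + 3 = 9
C(5) = 1 + C(4) + C(3) = 1 + 9 + 5 = 15
cnt = C(5) = 15

Final answer: 15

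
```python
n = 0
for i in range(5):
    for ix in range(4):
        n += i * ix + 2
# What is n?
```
Trace:
  n=0
  n=2, i=0, ix=0
  n=4, i=0, ix=1
  n=6, i=0, ix=2
  n=8, i=0, ix=3
  n=10, i=1, ix=0
  n=13, i=1, ix=1
  n=17, i=1, ix=2
  n=22, i=1, ix=3
  n=24, i=2, ix=0
  n=28, i=2, ix=1
  n=34, i=2, ix=2
  n=42, i=2, ix=3
  n=44, i=3, ix=0
  n=49, i=3, ix=1
  n=57, i=3, ix=2
  n=68, i=3, ix=3
  n=70, i=4, ix=0
  n=76, i=4, ix=1
  n=86, i=4, ix=2
  n=100, i=4, ix=3

Final answer: 100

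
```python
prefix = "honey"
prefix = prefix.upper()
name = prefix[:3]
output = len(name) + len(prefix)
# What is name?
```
Trace:
  prefix='honey'
  prefix='HONEY'
  prefix='HONEY', name='HON'
  prefix='HONEY', name='HON', output=8

Final answer: 'HON'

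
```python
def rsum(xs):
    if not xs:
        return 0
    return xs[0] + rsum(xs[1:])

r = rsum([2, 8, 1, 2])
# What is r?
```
Call trace:
rsum(xs=[2, 8, 1, 2])
  rsum(xs=[8, 1, 2])
    rsum(xs=[1, 2])
      rsum(xs=[2])
        rsum(xs=[])
        -> return 0
      -> return 2
    -> return 3
  -> return 11
-> return 13

Final answer: 13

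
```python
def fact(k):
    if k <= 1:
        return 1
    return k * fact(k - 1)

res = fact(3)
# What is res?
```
Call trace:
fact(k=3)
  fact(k=2)
    fact(k=1)
    -> return 1
  -> return 2
-> return 6

Final answer: 6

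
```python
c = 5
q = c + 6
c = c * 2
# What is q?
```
Trace:
  c=5
  c=5, q=11
  c=10, q=11

Final answer: 11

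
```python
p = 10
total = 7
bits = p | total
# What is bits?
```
Trace:
  p=10
  p=10, total=7
  p=10, total=7, bits=15

Final answer: 15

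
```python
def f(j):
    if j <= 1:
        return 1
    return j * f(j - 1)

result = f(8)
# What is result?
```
Call trace:
f(j=8)
  f(j=7)
    f(j=6)
      f(j=5)
        f(j=4)
          f(j=3)
            f(j=2)
              f(j=1)
              -> return 1
            -> return 2
          -> return 6
        -> return 24
      -> return 120
    -> return 720
  -> return 5040
-> return 40320

Final answer: 40320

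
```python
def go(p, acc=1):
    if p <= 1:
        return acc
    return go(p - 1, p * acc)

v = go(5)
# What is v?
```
Call trace:
go(p=5, acc=1)
  go(p=4, acc=5)
    go(p=3, acc=20)
      go(p=2, acc=60)
        go(p=1, acc=120)
        -> return 120
      -> return 120
    -> return 120
  -> return 120
-> return 120

Final answer: 120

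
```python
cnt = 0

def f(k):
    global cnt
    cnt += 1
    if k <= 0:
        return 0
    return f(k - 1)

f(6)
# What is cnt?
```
Call trace:
f(k=6)
  f(k=5)
    f(k=4)
      f(k=3)
        f(k=2)
          f(k=1)
            f(k=0)
            -> return 0
          -> return 0
        -> return 0
      -> return 0
    -> return 0
  -> return 0
-> return 0

cnt is incremented once per call. f is entered once for each k = 6, 5, 4, 3, 2, 1, 0 (the k <= 0 call returns without recursing), i.e. 6 + 1 calls.
cnt = 7

Final answer: 7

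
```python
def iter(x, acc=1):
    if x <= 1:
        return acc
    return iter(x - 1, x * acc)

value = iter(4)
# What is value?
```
Call trace:
iter(x=4, acc=1)
  iter(x=3, acc=4)
    iter(x=2, acc=12)
      iter(x=1, acc=24)
      -> return 24
    -> return 24
  -> return 24
-> return 24

Final answer: 24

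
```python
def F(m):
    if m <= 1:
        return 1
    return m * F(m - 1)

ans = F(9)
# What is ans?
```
Call trace:
F(m=9)
  F(m=8)
    F(m=7)
      F(m=6)
        F(m=5)
          F(m=4)
            F(m=3)
              F(m=2)
                F(m=1)
                -> return 1
              -> return 2
            -> return 6
          -> return 24
        -> return 120
      -> return 720
    -> return 5040
  -> return 40320
-> return 362880

Final answer: 362880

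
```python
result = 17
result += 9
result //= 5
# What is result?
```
Trace:
  result=17
  result=26
  result=5

Final answer: 5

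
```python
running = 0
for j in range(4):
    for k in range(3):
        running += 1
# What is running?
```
Trace:
  running=0
  running=1, j=0, k=0
  running=2, j=0, k=1
  running=3, j=0, k=2
  running=4, j=1, k=0
  running=5, j=1, k=1
  running=6, j=1, k=2
  running=7, j=2, k=0
  running=8, j=2, k=1
  running=9, j=2, k=2
  running=10, j=3, k=0
  running=11, j=3, k=1
  running=12, j=3, k=2

Final answer: 12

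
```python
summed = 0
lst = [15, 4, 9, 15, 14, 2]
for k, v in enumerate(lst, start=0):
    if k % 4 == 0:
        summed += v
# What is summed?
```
Trace:
  summed=0
  summed=15, k=0, v=15
  summed=15, k=1, v=4
  summed=15, k=2, v=9
  summed=15, k=3, v=15
  summed=29, k=4, v=14
  summed=29, k=5, v=2

Final answer: 29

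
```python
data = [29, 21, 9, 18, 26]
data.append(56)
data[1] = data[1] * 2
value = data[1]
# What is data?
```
Trace:
  data=[29, 21, 9, 18, 26]
  data=[29, 21, 9, 18, 26, 56]
  data=[29, 42, 9, 18, 26, 56]
  data=[29, 42, 9, 18, 26, 56], value=42

Final answer: [29, 42, 9, 18, 26, 56]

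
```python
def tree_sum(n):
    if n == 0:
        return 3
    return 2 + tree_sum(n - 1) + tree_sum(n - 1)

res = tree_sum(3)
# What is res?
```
Call trace (a repeated sub-call is expanded the first time; later identical calls just restate its return value):
tree_sum(n=3)
  tree_sum(n=2)
    tree_sum(n=1)
      tree_sum(n=0)
      -> return 3
      tree_sum(n=0)
      -> return 3
    -> return 8
    tree_sum(n=1) -> return 8  (same call as traced above)
  -> return 18
  tree_sum(n=2) -> return 18  (same call as traced above)
-> return 38

Final answer: 38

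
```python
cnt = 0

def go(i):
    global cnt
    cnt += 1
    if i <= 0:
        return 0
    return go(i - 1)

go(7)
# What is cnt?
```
Call trace:
go(i=7)
  go(i=6)
    go(i=5)
      go(i=4)
        go(i=3)
          go(i=2)
            go(i=1)
              go(i=0)
              -> return 0
            -> return 0
          -> return 0
        -> return 0
      -> return 0
    -> return 0
  -> return 0
-> return 0

cnt is incremented once per call. go is entered once for each i = 7, 6, 5, 4, 3, 2, 1, 0 (the i <= 0 call returns without recursing), i.e. 7 + 1 calls.
cnt = 8

Final answer: 8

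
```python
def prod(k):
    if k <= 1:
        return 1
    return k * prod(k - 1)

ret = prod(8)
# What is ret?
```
Call trace:
prod(k=8)
  prod(k=7)
    prod(k=6)
      prod(k=5)
        prod(k=4)
          prod(k=3)
            prod(k=2)
              prod(k=1)
              -> return 1
            -> return 2
          -> return 6
        -> return 24
      -> return 120
    -> return 720
  -> return 5040
-> return 40320

Final answer: 40320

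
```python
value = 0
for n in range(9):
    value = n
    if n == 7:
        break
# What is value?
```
Trace:
  value=0
  value=0, n=0
  value=1, n=1
  value=2, n=2
  value=3, n=3
  value=4, n=4
  value=5, n=5
  value=6, n=6
  value=7, n=7

Final answer: 7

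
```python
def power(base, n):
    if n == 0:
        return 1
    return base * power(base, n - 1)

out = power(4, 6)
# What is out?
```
Call trace:
power(base=4, n=6)
  power(base=4, n=5)
    power(base=4, n=4)
      power(base=4, n=3)
        power(base=4, n=2)
          power(base=4, n=1)
            power(base=4, n=0)
            -> return 1
          -> return 4
        -> return 16
      -> return 64
    -> return 256
  -> return 1024
-> return 4096

Final answer: 4096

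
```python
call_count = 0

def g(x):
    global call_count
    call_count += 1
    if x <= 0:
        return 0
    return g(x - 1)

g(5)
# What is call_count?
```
Call trace:
g(x=5)
  g(x=4)
    g(x=3)
      g(x=2)
        g(x=1)
          g(x=0)
          -> return 0
        -> return 0
      -> return 0
    -> return 0
  -> return 0
-> return 0

call_count is incremented once per call. g is entered once for each x = 5, 4, 3, 2, 1, 0 (the x <= 0 call returns without recursing), i.e. 5 + 1 calls.
call_count = 6

Final answer: 6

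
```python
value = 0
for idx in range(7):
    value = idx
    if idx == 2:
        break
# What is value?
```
Trace:
  value=0
  value=0, idx=0
  value=1, idx=1
  value=2, idx=2

Final answer: 2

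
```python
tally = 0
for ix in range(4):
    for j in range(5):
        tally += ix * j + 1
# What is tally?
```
Trace:
  tally=0
  tally=1, ix=0, j=0
  tally=2, ix=0, j=1
  tally=3, ix=0, j=2
  tally=4, ix=0, j=3
  tally=5, ix=0, j=4
  tally=6, ix=1, j=0
  tally=8, ix=1, j=1
  tally=11, ix=1, j=2
  tally=15, ix=1, j=3
  tally=20, ix=1, j=4
  tally=21, ix=2, j=0
  tally=24, ix=2, j=1
  tally=29, ix=2, j=2
  tally=36, ix=2, j=3
  tally=45, ix=2, j=4
  tally=46, ix=3, j=0
  tally=50, ix=3, j=1
  tally=57, ix=3, j=2
  tally=67, ix=3, j=3
  tally=80, ix=3, j=4

Final answer: 80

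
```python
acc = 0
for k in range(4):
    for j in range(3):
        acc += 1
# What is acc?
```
Trace:
  acc=0
  acc=1, k=0, j=0
  acc=2, k=0, j=1
  acc=3, k=0, j=2
  acc=4, k=1, j=0
  acc=5, k=1, j=1
  acc=6, k=1, j=2
  acc=7, k=2, j=0
  acc=8, k=2, j=1
  acc=9, k=2, j=2
  acc=10, k=3, j=0
  acc=11, k=3, j=1
  acc=12, k=3, j=2

Final answer: 12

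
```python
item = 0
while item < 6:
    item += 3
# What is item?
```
Trace:
  item=0
  item=3
  item=6

Final answer: 6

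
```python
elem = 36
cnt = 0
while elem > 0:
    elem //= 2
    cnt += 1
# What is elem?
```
Trace:
  elem=36
  elem=36, cnt=0
  elem=18, cnt=1
  elem=9, cnt=2
  elem=4, cnt=3
  elem=2, cnt=4
  elem=1, cnt=5
  elem=0, cnt=6

Final answer: 0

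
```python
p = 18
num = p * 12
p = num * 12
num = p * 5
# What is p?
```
Trace:
  p=18
  p=18, num=216
  p=2592, num=216
  p=2592, num=12960

Final answer: 2592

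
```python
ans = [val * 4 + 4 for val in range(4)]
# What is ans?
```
Trace:
  val=0
  val=1
  val=2
  val=3
  ans=[4, 8, 12, 16]

Final answer: [4, 8, 12, 16]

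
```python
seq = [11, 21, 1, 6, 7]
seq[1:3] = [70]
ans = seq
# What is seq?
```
Trace:
  seq=[11, 21, 1, 6, 7]
  seq=[11, 70, 6, 7]
  seq=[11, 70, 6, 7], ans=[11, 70, 6, 7]

Final answer: [11, 70, 6, 7]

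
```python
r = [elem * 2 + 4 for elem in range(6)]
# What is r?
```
Trace:
  elem=0
  elem=1
  elem=2
  elem=3
  elem=4
  elem=5
  r=[4, 6, 8, 10, 12, 14]

Final answer: [4, 6, 8, 10, 12, 14]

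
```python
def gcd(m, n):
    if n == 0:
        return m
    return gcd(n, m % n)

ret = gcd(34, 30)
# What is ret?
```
Call trace:
gcd(m=34, n=30)
  gcd(m=30, n=4)
    gcd(m=4, n=2)
      gcd(m=2, n=0)
      -> return 2
    -> return 2
  -> return 2
-> return 2

Final answer: 2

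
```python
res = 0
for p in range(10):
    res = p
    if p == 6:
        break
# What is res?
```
Trace:
  res=0
  res=0, p=0
  res=1, p=1
  res=2, p=2
  res=3, p=3
  res=4, p=4
  res=5, p=5
  res=6, p=6

Final answer: 6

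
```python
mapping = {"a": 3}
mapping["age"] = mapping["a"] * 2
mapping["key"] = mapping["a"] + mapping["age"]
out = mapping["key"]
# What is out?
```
Trace:
  mapping={'a': 3}
  mapping={'a': 3, 'age': 6}
  mapping={'a': 3, 'age': 6, 'key': 9}
  mapping={'a': 3, 'age': 6, 'key': 9}, out=9

Final answer: 9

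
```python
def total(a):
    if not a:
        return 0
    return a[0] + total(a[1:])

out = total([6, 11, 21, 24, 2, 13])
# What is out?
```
Call trace:
total(a=[6, 11, 21, 24, 2, 13])
  total(a=[11, 21, 24, 2, 13])
    total(a=[21, 24, 2, 13])
      total(a=[24, 2, 13])
        total(a=[2, 13])
          total(a=[13])
            total(a=[])
            -> return 0
          -> return 13
        -> return 15
      -> return 39
    -> return 60
  -> return 71
-> return 77

Final answer: 77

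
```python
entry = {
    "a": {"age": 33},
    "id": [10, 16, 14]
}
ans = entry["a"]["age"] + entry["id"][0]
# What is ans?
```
Trace:
  entry={'a': {'age': 33}, 'id': [10, 16, 14]}
  entry={'a': {'age': 33}, 'id': [10, 16, 14]}, ans=43

Final answer: 43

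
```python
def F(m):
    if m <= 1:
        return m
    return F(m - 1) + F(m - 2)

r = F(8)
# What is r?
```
Call trace (a repeated sub-call is expanded the first time; later identical calls just restate its return value):
F(m=8)
  F(m=7)
    F(m=6)
      F(m=5)
        F(m=4)
          F(m=3)
            F(m=2)
              F(m=1)
              -> return 1
              F(m=0)
              -> return 0
            -> return 1
            F(m=1)
            -> return 1
          -> return 2
          F(m=2) -> return 1  (same call as traced above)
        -> return 3
        F(m=3) -> return 2  (same call as traced above)
      -> return 5
      F(m=4) -> return 3  (same call as traced above)
    -> return 8
    F(m=5) -> return 5  (same call as traced above)
  -> return 13
  F(m=6) -> return 8  (same call as traced above)
-> return 21

Final answer: 21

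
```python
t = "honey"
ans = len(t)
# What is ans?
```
Trace:
  t='honey'
  t='honey', ans=5

Final answer: 5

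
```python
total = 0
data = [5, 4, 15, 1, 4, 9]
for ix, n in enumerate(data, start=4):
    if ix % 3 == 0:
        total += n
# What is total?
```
Trace:
  total=0
  total=0, ix=4, n=5
  total=0, ix=5, n=4
  total=15, ix=6, n=15
  total=15, ix=7, n=1
  total=15, ix=8, n=4
  total=24, ix=9, n=9

Final answer: 24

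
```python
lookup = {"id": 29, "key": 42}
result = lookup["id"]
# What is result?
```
Trace:
  lookup={'id': 29, 'key': 42}
  lookup={'id': 29, 'key': 42}, result=29

Final answer: 29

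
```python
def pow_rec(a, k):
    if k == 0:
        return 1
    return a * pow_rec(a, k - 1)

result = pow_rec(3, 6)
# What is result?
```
Call trace:
pow_rec(a=3, k=6)
  pow_rec(a=3, k=5)
    pow_rec(a=3, k=4)
      pow_rec(a=3, k=3)
        pow_rec(a=3, k=2)
          pow_rec(a=3, k=1)
            pow_rec(a=3, k=0)
            -> return 1
          -> return 3
        -> return 9
      -> return 27
    -> return 81
  -> return 243
-> return 729

Final answer: 729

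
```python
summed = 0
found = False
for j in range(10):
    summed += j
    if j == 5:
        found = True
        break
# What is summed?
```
Trace:
  summed=0
  summed=0, found=False
  summed=0, found=False, j=0
  summed=1, found=False, j=1
  summed=3, found=False, j=2
  summed=6, found=False, j=3
  summed=10, found=False, j=4
  summed=15, found=True, j=5

Final answer: 15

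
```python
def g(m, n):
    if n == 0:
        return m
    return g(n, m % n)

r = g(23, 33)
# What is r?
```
Call trace:
g(m=23, n=33)
  g(m=33, n=23)
    g(m=23, n=10)
      g(m=10, n=3)
        g(m=3, n=1)
          g(m=1, n=0)
          -> return 1
        -> return 1
      -> return 1
    -> return 1
  -> return 1
-> return 1

Final answer: 1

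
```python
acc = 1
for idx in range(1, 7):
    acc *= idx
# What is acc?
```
Trace:
  acc=1
  acc=1, idx=1
  acc=2, idx=2
  acc=6, idx=3
  acc=24, idx=4
  acc=120, idx=5
  acc=720, idx=6

Final answer: 720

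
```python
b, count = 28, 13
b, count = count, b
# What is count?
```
Trace:
  b=28, count=13
  b=13, count=28

Final answer: 28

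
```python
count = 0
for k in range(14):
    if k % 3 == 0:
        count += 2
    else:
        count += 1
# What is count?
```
Trace:
  count=0
  count=2, k=0
  count=3, k=1
  count=4, k=2
  count=6, k=3
  count=7, k=4
  count=8, k=5
  count=10, k=6
  count=11, k=7
  count=12, k=8
  count=14, k=9
  count=15, k=10
  count=16, k=11
  count=18, k=12
  count=19, k=13

Final answer: 19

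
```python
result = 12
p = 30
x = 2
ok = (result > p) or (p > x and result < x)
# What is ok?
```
Trace:
  result=12
  result=12, p=30
  result=12, p=30, x=2
  result=12, p=30, x=2, ok=False

Final answer: False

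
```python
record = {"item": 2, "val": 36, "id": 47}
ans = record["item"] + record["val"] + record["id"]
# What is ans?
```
Trace:
  record={'item': 2, 'val': 36, 'id': 47}
  record={'item': 2, 'val': 36, 'id': 47}, ans=85

Final answer: 85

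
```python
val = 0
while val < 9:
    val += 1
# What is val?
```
Trace:
  val=0
  val=1
  val=2
  val=3
  val=4
  val=5
  val=6
  val=7
  val=8
  val=9

Final answer: 9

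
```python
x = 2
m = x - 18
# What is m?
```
Trace:
  x=2
  x=2, m=-16

Final answer: -16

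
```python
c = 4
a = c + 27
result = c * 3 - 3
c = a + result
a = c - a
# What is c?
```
Trace:
  c=4
  c=4, a=31
  c=4, a=31, result=9
  c=40, a=31, result=9
  c=40, a=9, result=9

Final answer: 40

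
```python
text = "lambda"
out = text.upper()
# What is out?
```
Trace:
  text='lambda'
  text='lambda', out='LAMBDA'

Final answer: 'LAMBDA'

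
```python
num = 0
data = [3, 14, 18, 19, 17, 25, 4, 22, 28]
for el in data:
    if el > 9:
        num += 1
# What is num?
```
Trace:
  num=0
  num=0, el=3
  num=1, el=14
  num=2, el=18
  num=3, el=19
  num=4, el=17
  num=5, el=25
  num=5, el=4
  num=6, el=22
  num=7, el=28

Final answer: 7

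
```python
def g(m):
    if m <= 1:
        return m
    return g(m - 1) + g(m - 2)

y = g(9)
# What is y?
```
Call trace (a repeated sub-call is expanded the first time; later identical calls just restate its return value):
g(m=9)
  g(m=8)
    g(m=7)
      g(m=6)
        g(m=5)
          g(m=4)
            g(m=3)
              g(m=2)
                g(m=1)
                -> return 1
                g(m=0)
                -> return 0
              -> return 1
              g(m=1)
              -> return 1
            -> return 2
            g(m=2) -> return 1  (same call as traced above)
          -> return 3
          g(m=3) -> return 2  (same call as traced above)
        -> return 5
        g(m=4) -> return 3  (same call as traced above)
      -> return 8
      g(m=5) -> return 5  (same call as traced above)
    -> return 13
    g(m=6) -> return 8  (same call as traced above)
  -> return 21
  g(m=7) -> return 13  (same call as traced above)
-> return 34

Final answer: 34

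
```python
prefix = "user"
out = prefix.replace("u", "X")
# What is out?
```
Trace:
  prefix='user'
  prefix='user', out='Xser'

Final answer: 'Xser'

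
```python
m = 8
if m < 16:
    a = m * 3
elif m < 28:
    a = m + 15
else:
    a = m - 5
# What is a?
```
Trace:
  m=8
  m=8, a=24

Final answer: 24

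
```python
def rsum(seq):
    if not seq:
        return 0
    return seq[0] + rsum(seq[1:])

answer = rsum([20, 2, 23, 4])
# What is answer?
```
Call trace:
rsum(seq=[20, 2, 23, 4])
  rsum(seq=[2, 23, 4])
    rsum(seq=[23, 4])
      rsum(seq=[4])
        rsum(seq=[])
        -> return 0
      -> return 4
    -> return 27
  -> return 29
-> return 49

Final answer: 49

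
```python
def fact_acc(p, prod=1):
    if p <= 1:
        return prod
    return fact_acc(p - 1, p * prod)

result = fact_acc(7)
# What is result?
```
Call trace:
fact_acc(p=7, prod=1)
  fact_acc(p=6, prod=7)
    fact_acc(p=5, prod=42)
      fact_acc(p=4, prod=210)
        fact_acc(p=3, prod=840)
          fact_acc(p=2, prod=2520)
            fact_acc(p=1, prod=5040)
            -> return 5040
          -> return 5040
        -> return 5040
      -> return 5040
    -> return 5040
  -> return 5040
-> return 5040

Final answer: 5040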